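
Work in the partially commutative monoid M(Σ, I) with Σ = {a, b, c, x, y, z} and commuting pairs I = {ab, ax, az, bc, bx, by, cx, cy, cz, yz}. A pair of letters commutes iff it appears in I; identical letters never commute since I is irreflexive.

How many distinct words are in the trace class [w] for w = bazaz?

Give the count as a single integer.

#0=b has no predecessor
#1=a has no predecessor
#2=z depends on [0:b]
#3=a depends on [1:a]
#4=z depends on [2:z]
sources: [0:b, 1:a]
N(rest) = Σ N(rest − s) over sources s of rest; N(one piece) = 1:
  size 1 → [3]=1  [4]=1
  size 2 → [1,3]=1  [2,4]=1  [3,4]=2
  size 3 → [0,2,4]=1  [1,3,4]=3  [2,3,4]=3
  first=0(b) contributes 6
  first=1(a) contributes 4
|[w]| = 10

10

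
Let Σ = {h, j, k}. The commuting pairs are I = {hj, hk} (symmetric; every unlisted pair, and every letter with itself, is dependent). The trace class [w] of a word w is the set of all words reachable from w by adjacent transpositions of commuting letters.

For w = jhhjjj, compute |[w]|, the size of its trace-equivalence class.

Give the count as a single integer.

0(j) covers ∅
1(h) covers ∅
2(h) covers 1:h
3(j) covers 0:j
4(j) covers 3:j
5(j) covers 4:j
floor of heap: 0:j, 1:h
completions by unplaced set U, small U first (add the entries for U minus each lowest piece of U):
  |U|=1: {2}:1  {5}:1
  |U|=2: {1,2}:1  {2,5}:2  {4,5}:1
  |U|=3: {1,2,5}:3  {2,4,5}:3  {3,4,5}:1
  |U|=4: {0,3,4,5}:1  {1,2,4,5}:6  {2,3,4,5}:4
  start at 0(j): 10
  start at 1(h): 5
sum over floor = 15

15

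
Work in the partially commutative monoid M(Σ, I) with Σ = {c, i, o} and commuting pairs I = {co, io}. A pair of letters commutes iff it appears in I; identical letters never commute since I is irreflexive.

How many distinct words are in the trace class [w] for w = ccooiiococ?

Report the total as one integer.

210

piece 0:c — minimal
piece 1:c rests on {0:c}
piece 2:o — minimal
piece 3:o rests on {2:o}
piece 4:i rests on {1:c}
piece 5:i rests on {4:i}
piece 6:o rests on {3:o}
piece 7:c rests on {5:i}
piece 8:o rests on {6:o}
piece 9:c rests on {7:c}
minimal pieces: {0:c, 2:o}
ways to finish when only these pieces remain (= sum over removing one remaining piece with nothing left below it):
  1 left: {8}→1  {9}→1
  2 left: {6,8}→1  {7,9}→1  {8,9}→2
  3 left: {3,6,8}→1  {5,7,9}→1  {6,8,9}→3  {7,8,9}→3
  4 left: {2,3,6,8}→1  {3,6,8,9}→4  {4,5,7,9}→1  {5,7,8,9}→4  {6,7,8,9}→6
  5 left: {1,4,5,7,9}→1  {2,3,6,8,9}→5  {3,6,7,8,9}→10  {4,5,7,8,9}→5  {5,6,7,8,9}→10
  6 left: {0,1,4,5,7,9}→1  {1,4,5,7,8,9}→6  {2,3,6,7,8,9}→15  {3,5,6,7,8,9}→20  {4,5,6,7,8,9}→15
  7 left: {0,1,4,5,7,8,9}→7  {1,4,5,6,7,8,9}→21  {2,3,5,6,7,8,9}→35  {3,4,5,6,7,8,9}→35
  8 left: {0,1,4,5,6,7,8,9}→28  {1,3,4,5,6,7,8,9}→56  {2,3,4,5,6,7,8,9}→70
  placing 0:c first → 126 extensions
  placing 2:o first → 84 extensions
total linear extensions = 210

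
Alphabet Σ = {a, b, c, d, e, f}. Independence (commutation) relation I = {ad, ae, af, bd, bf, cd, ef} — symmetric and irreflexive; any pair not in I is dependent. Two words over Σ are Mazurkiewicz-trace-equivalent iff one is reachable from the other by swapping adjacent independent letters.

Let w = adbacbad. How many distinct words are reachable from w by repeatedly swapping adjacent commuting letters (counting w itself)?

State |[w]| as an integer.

piece 0:a — minimal
piece 1:d — minimal
piece 2:b rests on {0:a}
piece 3:a rests on {2:b}
piece 4:c rests on {3:a}
piece 5:b rests on {4:c}
piece 6:a rests on {5:b}
piece 7:d rests on {1:d}
minimal pieces: {0:a, 1:d}
ways to finish when only these pieces remain (= sum over removing one remaining piece with nothing left below it):
  1 left: {6}→1  {7}→1
  2 left: {1,7}→1  {5,6}→1  {6,7}→2
  3 left: {1,6,7}→3  {4,5,6}→1  {5,6,7}→3
  4 left: {1,5,6,7}→6  {3,4,5,6}→1  {4,5,6,7}→4
  5 left: {1,4,5,6,7}→10  {2,3,4,5,6}→1  {3,4,5,6,7}→5
  6 left: {0,2,3,4,5,6}→1  {1,3,4,5,6,7}→15  {2,3,4,5,6,7}→6
  placing 0:a first → 21 extensions
  placing 1:d first → 7 extensions
total linear extensions = 28

28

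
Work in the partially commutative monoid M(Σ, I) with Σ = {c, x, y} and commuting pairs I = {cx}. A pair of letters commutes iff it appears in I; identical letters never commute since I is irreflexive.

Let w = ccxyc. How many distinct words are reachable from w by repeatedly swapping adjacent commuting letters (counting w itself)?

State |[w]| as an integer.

drop 0:c onto floor
drop 1:c onto {0:c}
drop 2:x onto floor
drop 3:y onto {1:c, 2:x}
drop 4:c onto {3:y}
ground layer = {0:c, 2:x}
drop-orders for the pieces not yet dropped (sum over which currently-grounded one goes next):
  1 to go: {4} 1
  2 to go: {3,4} 1
  3 to go: {1,3,4} 1  {2,3,4} 1
  if 0:c drops first: 2 orders
  if 2:x drops first: 1 orders
heap linearizations: 3

3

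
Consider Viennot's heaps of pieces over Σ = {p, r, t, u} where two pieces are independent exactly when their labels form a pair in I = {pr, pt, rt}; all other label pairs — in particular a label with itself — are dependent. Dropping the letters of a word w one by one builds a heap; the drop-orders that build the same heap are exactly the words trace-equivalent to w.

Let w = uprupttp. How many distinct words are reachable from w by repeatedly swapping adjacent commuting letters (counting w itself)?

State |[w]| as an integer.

piece 0:u — minimal
piece 1:p rests on {0:u}
piece 2:r rests on {0:u}
piece 3:u rests on {1:p, 2:r}
piece 4:p rests on {3:u}
piece 5:t rests on {3:u}
piece 6:t rests on {5:t}
piece 7:p rests on {4:p}
minimal pieces: {0:u}
ways to finish when only these pieces remain (= sum over removing one remaining piece with nothing left below it):
  1 left: {6}→1  {7}→1
  2 left: {4,7}→1  {5,6}→1  {6,7}→2
  3 left: {4,6,7}→3  {5,6,7}→3
  4 left: {4,5,6,7}→6
  5 left: {3,4,5,6,7}→6
  6 left: {1,3,4,5,6,7}→6  {2,3,4,5,6,7}→6
  placing 0:u first → 12 extensions

12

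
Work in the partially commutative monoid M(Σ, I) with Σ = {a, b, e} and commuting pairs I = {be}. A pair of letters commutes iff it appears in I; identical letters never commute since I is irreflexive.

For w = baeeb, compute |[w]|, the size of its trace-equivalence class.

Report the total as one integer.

3

#0=b has no predecessor
#1=a depends on [0:b]
#2=e depends on [1:a]
#3=e depends on [2:e]
#4=b depends on [1:a]
sources: [0:b]
N(rest) = Σ N(rest − s) over sources s of rest; N(one piece) = 1:
  size 1 → [3]=1  [4]=1
  size 2 → [2,3]=1  [3,4]=2
  size 3 → [2,3,4]=3
  first=0(b) contributes 3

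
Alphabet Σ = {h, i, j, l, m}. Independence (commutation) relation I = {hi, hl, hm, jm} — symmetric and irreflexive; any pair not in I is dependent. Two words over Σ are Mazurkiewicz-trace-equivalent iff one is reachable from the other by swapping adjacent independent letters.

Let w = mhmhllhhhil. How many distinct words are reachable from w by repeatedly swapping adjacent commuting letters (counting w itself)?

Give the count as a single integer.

#0=m has no predecessor
#1=h has no predecessor
#2=m depends on [0:m]
#3=h depends on [1:h]
#4=l depends on [2:m]
#5=l depends on [4:l]
#6=h depends on [3:h]
#7=h depends on [6:h]
#8=h depends on [7:h]
#9=i depends on [5:l]
#10=l depends on [9:i]
sources: [0:m, 1:h]
N(rest) = Σ N(rest − s) over sources s of rest; N(one piece) = 1:
  size 1 → [8]=1  [10]=1
  size 2 → [7,8]=1  [8,10]=2  [9,10]=1
  size 3 → [5,9,10]=1  [6,7,8]=1  [7,8,10]=3  [8,9,10]=3
  size 4 → [3,6,7,8]=1  [4,5,9,10]=1  [5,8,9,10]=4  [6,7,8,10]=4  [7,8,9,10]=6
  size 5 → [1,3,6,7,8]=1  [2,4,5,9,10]=1  [3,6,7,8,10]=5  [4,5,8,9,10]=5  [5,7,8,9,10]=10  [6,7,8,9,10]=10
  size 6 → [0,2,4,5,9,10]=1  [1,3,6,7,8,10]=6  [2,4,5,8,9,10]=6  [3,6,7,8,9,10]=15  [4,5,7,8,9,10]=15  [5,6,7,8,9,10]=20
  size 7 → [0,2,4,5,8,9,10]=7  [1,3,6,7,8,9,10]=21  [2,4,5,7,8,9,10]=21  [3,5,6,7,8,9,10]=35  [4,5,6,7,8,9,10]=35
  size 8 → [0,2,4,5,7,8,9,10]=28  [1,3,5,6,7,8,9,10]=56  [2,4,5,6,7,8,9,10]=56  [3,4,5,6,7,8,9,10]=70
  size 9 → [0,2,4,5,6,7,8,9,10]=84  [1,3,4,5,6,7,8,9,10]=126  [2,3,4,5,6,7,8,9,10]=126
  first=0(m) contributes 252
  first=1(h) contributes 210
|[w]| = 462

462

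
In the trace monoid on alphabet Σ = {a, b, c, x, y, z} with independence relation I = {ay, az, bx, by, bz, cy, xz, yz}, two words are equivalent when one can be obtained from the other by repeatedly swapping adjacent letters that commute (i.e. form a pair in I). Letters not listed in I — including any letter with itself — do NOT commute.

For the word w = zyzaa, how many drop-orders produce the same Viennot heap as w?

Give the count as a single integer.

piece 0:z — minimal
piece 1:y — minimal
piece 2:z rests on {0:z}
piece 3:a — minimal
piece 4:a rests on {3:a}
minimal pieces: {0:z, 1:y, 3:a}
ways to finish when only these pieces remain (= sum over removing one remaining piece with nothing left below it):
  1 left: {1}→1  {2}→1  {4}→1
  2 left: {0,2}→1  {1,2}→2  {1,4}→2  {2,4}→2  {3,4}→1
  3 left: {0,1,2}→3  {0,2,4}→3  {1,2,4}→6  {1,3,4}→3  {2,3,4}→3
  placing 0:z first → 12 extensions
  placing 1:y first → 6 extensions
  placing 3:a first → 12 extensions
total linear extensions = 30

30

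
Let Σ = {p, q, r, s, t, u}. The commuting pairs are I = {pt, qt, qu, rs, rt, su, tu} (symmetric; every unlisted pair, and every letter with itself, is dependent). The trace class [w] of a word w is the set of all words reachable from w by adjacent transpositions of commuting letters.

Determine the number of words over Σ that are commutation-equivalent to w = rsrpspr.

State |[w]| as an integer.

#0=r has no predecessor
#1=s has no predecessor
#2=r depends on [0:r]
#3=p depends on [1:s, 2:r]
#4=s depends on [3:p]
#5=p depends on [4:s]
#6=r depends on [5:p]
sources: [0:r, 1:s]
N(rest) = Σ N(rest − s) over sources s of rest; N(one piece) = 1:
  size 1 → [6]=1
  size 2 → [5,6]=1
  size 3 → [4,5,6]=1
  size 4 → [3,4,5,6]=1
  size 5 → [1,3,4,5,6]=1  [2,3,4,5,6]=1
  first=0(r) contributes 2
  first=1(s) contributes 1
|[w]| = 3

3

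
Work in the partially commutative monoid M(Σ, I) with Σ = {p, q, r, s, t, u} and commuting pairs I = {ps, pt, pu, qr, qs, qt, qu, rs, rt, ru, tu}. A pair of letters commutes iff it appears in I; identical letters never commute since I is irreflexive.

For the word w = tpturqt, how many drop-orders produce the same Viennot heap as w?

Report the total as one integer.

280

piece 0:t — minimal
piece 1:p — minimal
piece 2:t rests on {0:t}
piece 3:u — minimal
piece 4:r rests on {1:p}
piece 5:q rests on {1:p}
piece 6:t rests on {2:t}
minimal pieces: {0:t, 1:p, 3:u}
ways to finish when only these pieces remain (= sum over removing one remaining piece with nothing left below it):
  1 left: {3}→1  {4}→1  {5}→1  {6}→1
  2 left: {2,6}→1  {3,4}→2  {3,5}→2  {3,6}→2  {4,5}→2  {4,6}→2  {5,6}→2
  3 left: {0,2,6}→1  {1,4,5}→2  {2,3,6}→3  {2,4,6}→3  {2,5,6}→3  {3,4,5}→6  {3,4,6}→6  {3,5,6}→6  {4,5,6}→6
  4 left: {0,2,3,6}→4  {0,2,4,6}→4  {0,2,5,6}→4  {1,3,4,5}→8  {1,4,5,6}→8  {2,3,4,6}→12  {2,3,5,6}→12  {2,4,5,6}→12  {3,4,5,6}→24
  5 left: {0,2,3,4,6}→20  {0,2,3,5,6}→20  {0,2,4,5,6}→20  {1,2,4,5,6}→20  {1,3,4,5,6}→40  {2,3,4,5,6}→60
  placing 0:t first → 120 extensions
  placing 1:p first → 120 extensions
  placing 3:u first → 40 extensions
total linear extensions = 280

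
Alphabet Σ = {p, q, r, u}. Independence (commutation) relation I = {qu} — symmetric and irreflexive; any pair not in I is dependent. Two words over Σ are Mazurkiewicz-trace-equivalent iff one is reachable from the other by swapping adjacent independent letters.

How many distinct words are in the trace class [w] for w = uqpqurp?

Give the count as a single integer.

4

piece 0:u — minimal
piece 1:q — minimal
piece 2:p rests on {0:u, 1:q}
piece 3:q rests on {2:p}
piece 4:u rests on {2:p}
piece 5:r rests on {3:q, 4:u}
piece 6:p rests on {5:r}
minimal pieces: {0:u, 1:q}
ways to finish when only these pieces remain (= sum over removing one remaining piece with nothing left below it):
  1 left: {6}→1
  2 left: {5,6}→1
  3 left: {3,5,6}→1  {4,5,6}→1
  4 left: {3,4,5,6}→2
  5 left: {2,3,4,5,6}→2
  placing 0:u first → 2 extensions
  placing 1:q first → 2 extensions
total linear extensions = 4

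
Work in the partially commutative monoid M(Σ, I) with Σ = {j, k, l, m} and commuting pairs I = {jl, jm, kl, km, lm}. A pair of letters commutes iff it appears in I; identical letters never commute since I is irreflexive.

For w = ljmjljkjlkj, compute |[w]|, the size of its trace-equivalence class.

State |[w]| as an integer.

#0=l has no predecessor
#1=j has no predecessor
#2=m has no predecessor
#3=j depends on [1:j]
#4=l depends on [0:l]
#5=j depends on [3:j]
#6=k depends on [5:j]
#7=j depends on [6:k]
#8=l depends on [4:l]
#9=k depends on [7:j]
#10=j depends on [9:k]
sources: [0:l, 1:j, 2:m]
N(rest) = Σ N(rest − s) over sources s of rest; N(one piece) = 1:
  size 1 → [2]=1  [8]=1  [10]=1
  size 2 → [2,8]=2  [2,10]=2  [4,8]=1  [8,10]=2  [9,10]=1
  size 3 → [0,4,8]=1  [2,4,8]=3  [2,8,10]=6  [2,9,10]=3  [4,8,10]=3  [7,9,10]=1  [8,9,10]=3
  size 4 → [0,2,4,8]=4  [0,4,8,10]=4  [2,4,8,10]=12  [2,7,9,10]=4  [2,8,9,10]=12  [4,8,9,10]=6  [6,7,9,10]=1  [7,8,9,10]=4
  size 5 → [0,2,4,8,10]=20  [0,4,8,9,10]=10  [2,4,8,9,10]=30  [2,6,7,9,10]=5  [2,7,8,9,10]=20  [4,7,8,9,10]=10  [5,6,7,9,10]=1  [6,7,8,9,10]=5
  size 6 → [0,2,4,8,9,10]=60  [0,4,7,8,9,10]=20  [2,4,7,8,9,10]=60  [2,5,6,7,9,10]=6  [2,6,7,8,9,10]=30  [3,5,6,7,9,10]=1  [4,6,7,8,9,10]=15  [5,6,7,8,9,10]=6
  size 7 → [0,2,4,7,8,9,10]=140  [0,4,6,7,8,9,10]=35  [1,3,5,6,7,9,10]=1  [2,3,5,6,7,9,10]=7  [2,4,6,7,8,9,10]=105  [2,5,6,7,8,9,10]=42  [3,5,6,7,8,9,10]=7  [4,5,6,7,8,9,10]=21
  size 8 → [0,2,4,6,7,8,9,10]=280  [0,4,5,6,7,8,9,10]=56  [1,2,3,5,6,7,9,10]=8  [1,3,5,6,7,8,9,10]=8  [2,3,5,6,7,8,9,10]=56  [2,4,5,6,7,8,9,10]=168  [3,4,5,6,7,8,9,10]=28
  size 9 → [0,2,4,5,6,7,8,9,10]=504  [0,3,4,5,6,7,8,9,10]=84  [1,2,3,5,6,7,8,9,10]=72  [1,3,4,5,6,7,8,9,10]=36  [2,3,4,5,6,7,8,9,10]=252
  first=0(l) contributes 360
  first=1(j) contributes 840
  first=2(m) contributes 120
|[w]| = 1320

1320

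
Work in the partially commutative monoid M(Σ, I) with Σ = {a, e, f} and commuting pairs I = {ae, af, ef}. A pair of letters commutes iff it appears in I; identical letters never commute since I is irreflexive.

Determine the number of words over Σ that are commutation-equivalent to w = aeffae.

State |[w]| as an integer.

0(a) covers ∅
1(e) covers ∅
2(f) covers ∅
3(f) covers 2:f
4(a) covers 0:a
5(e) covers 1:e
floor of heap: 0:a, 1:e, 2:f
completions by unplaced set U, small U first (add the entries for U minus each lowest piece of U):
  |U|=1: {3}:1  {4}:1  {5}:1
  |U|=2: {0,4}:1  {1,5}:1  {2,3}:1  {3,4}:2  {3,5}:2  {4,5}:2
  |U|=3: {0,3,4}:3  {0,4,5}:3  {1,3,5}:3  {1,4,5}:3  {2,3,4}:3  {2,3,5}:3  {3,4,5}:6
  |U|=4: {0,1,4,5}:6  {0,2,3,4}:6  {0,3,4,5}:12  {1,2,3,5}:6  {1,3,4,5}:12  {2,3,4,5}:12
  start at 0(a): 30
  start at 1(e): 30
  start at 2(f): 30
sum over floor = 90

90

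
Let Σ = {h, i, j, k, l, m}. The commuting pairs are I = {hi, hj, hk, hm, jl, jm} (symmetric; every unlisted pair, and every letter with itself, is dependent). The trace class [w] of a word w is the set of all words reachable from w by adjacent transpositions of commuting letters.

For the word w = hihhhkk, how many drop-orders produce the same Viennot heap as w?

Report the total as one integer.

35

drop 0:h onto floor
drop 1:i onto floor
drop 2:h onto {0:h}
drop 3:h onto {2:h}
drop 4:h onto {3:h}
drop 5:k onto {1:i}
drop 6:k onto {5:k}
ground layer = {0:h, 1:i}
drop-orders for the pieces not yet dropped (sum over which currently-grounded one goes next):
  1 to go: {4} 1  {6} 1
  2 to go: {3,4} 1  {4,6} 2  {5,6} 1
  3 to go: {1,5,6} 1  {2,3,4} 1  {3,4,6} 3  {4,5,6} 3
  4 to go: {0,2,3,4} 1  {1,4,5,6} 4  {2,3,4,6} 4  {3,4,5,6} 6
  5 to go: {0,2,3,4,6} 5  {1,3,4,5,6} 10  {2,3,4,5,6} 10
  if 0:h drops first: 20 orders
  if 1:i drops first: 15 orders
heap linearizations: 35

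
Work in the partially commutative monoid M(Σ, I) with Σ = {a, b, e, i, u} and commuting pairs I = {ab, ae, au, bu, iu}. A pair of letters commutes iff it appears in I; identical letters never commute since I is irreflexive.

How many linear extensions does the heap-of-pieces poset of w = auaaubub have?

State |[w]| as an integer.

piece 0:a — minimal
piece 1:u — minimal
piece 2:a rests on {0:a}
piece 3:a rests on {2:a}
piece 4:u rests on {1:u}
piece 5:b — minimal
piece 6:u rests on {4:u}
piece 7:b rests on {5:b}
minimal pieces: {0:a, 1:u, 5:b}
ways to finish when only these pieces remain (= sum over removing one remaining piece with nothing left below it):
  1 left: {3}→1  {6}→1  {7}→1
  2 left: {2,3}→1  {3,6}→2  {3,7}→2  {4,6}→1  {5,7}→1  {6,7}→2
  3 left: {0,2,3}→1  {1,4,6}→1  {2,3,6}→3  {2,3,7}→3  {3,4,6}→3  {3,5,7}→3  {3,6,7}→6  {4,6,7}→3  {5,6,7}→3
  4 left: {0,2,3,6}→4  {0,2,3,7}→4  {1,3,4,6}→4  {1,4,6,7}→4  {2,3,4,6}→6  {2,3,5,7}→6  {2,3,6,7}→12  {3,4,6,7}→12  {3,5,6,7}→12  {4,5,6,7}→6
  5 left: {0,2,3,4,6}→10  {0,2,3,5,7}→10  {0,2,3,6,7}→20  {1,2,3,4,6}→10  {1,3,4,6,7}→20  {1,4,5,6,7}→10  {2,3,4,6,7}→30  {2,3,5,6,7}→30  {3,4,5,6,7}→30
  6 left: {0,1,2,3,4,6}→20  {0,2,3,4,6,7}→60  {0,2,3,5,6,7}→60  {1,2,3,4,6,7}→60  {1,3,4,5,6,7}→60  {2,3,4,5,6,7}→90
  placing 0:a first → 210 extensions
  placing 1:u first → 210 extensions
  placing 5:b first → 140 extensions
total linear extensions = 560

560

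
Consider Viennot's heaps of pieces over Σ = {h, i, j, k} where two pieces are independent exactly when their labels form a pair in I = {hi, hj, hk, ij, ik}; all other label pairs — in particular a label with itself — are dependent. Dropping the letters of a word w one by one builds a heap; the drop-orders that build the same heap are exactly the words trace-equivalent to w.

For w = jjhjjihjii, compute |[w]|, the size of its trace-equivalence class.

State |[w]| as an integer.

0(j) covers ∅
1(j) covers 0:j
2(h) covers ∅
3(j) covers 1:j
4(j) covers 3:j
5(i) covers ∅
6(h) covers 2:h
7(j) covers 4:j
8(i) covers 5:i
9(i) covers 8:i
floor of heap: 0:j, 2:h, 5:i
completions by unplaced set U, small U first (add the entries for U minus each lowest piece of U):
  |U|=1: {6}:1  {7}:1  {9}:1
  |U|=2: {2,6}:1  {4,7}:1  {6,7}:2  {6,9}:2  {7,9}:2  {8,9}:1
  |U|=3: {2,6,7}:3  {2,6,9}:3  {3,4,7}:1  {4,6,7}:3  {4,7,9}:3  {5,8,9}:1  {6,7,9}:6  {6,8,9}:3  {7,8,9}:3
  |U|=4: {1,3,4,7}:1  {2,4,6,7}:6  {2,6,7,9}:12  {2,6,8,9}:6  {3,4,6,7}:4  {3,4,7,9}:4  {4,6,7,9}:12  {4,7,8,9}:6  {5,6,8,9}:4  {5,7,8,9}:4  {6,7,8,9}:12
  |U|=5: {0,1,3,4,7}:1  {1,3,4,6,7}:5  {1,3,4,7,9}:5  {2,3,4,6,7}:10  {2,4,6,7,9}:30  {2,5,6,8,9}:10  {2,6,7,8,9}:30  {3,4,6,7,9}:20  {3,4,7,8,9}:10  {4,5,7,8,9}:10  {4,6,7,8,9}:30  {5,6,7,8,9}:20
  |U|=6: {0,1,3,4,6,7}:6  {0,1,3,4,7,9}:6  {1,2,3,4,6,7}:15  {1,3,4,6,7,9}:30  {1,3,4,7,8,9}:15  {2,3,4,6,7,9}:60  {2,4,6,7,8,9}:90  {2,5,6,7,8,9}:60  {3,4,5,7,8,9}:20  {3,4,6,7,8,9}:60  {4,5,6,7,8,9}:60
  |U|=7: {0,1,2,3,4,6,7}:21  {0,1,3,4,6,7,9}:42  {0,1,3,4,7,8,9}:21  {1,2,3,4,6,7,9}:105  {1,3,4,5,7,8,9}:35  {1,3,4,6,7,8,9}:105  {2,3,4,6,7,8,9}:210  {2,4,5,6,7,8,9}:210  {3,4,5,6,7,8,9}:140
  |U|=8: {0,1,2,3,4,6,7,9}:168  {0,1,3,4,5,7,8,9}:56  {0,1,3,4,6,7,8,9}:168  {1,2,3,4,6,7,8,9}:420  {1,3,4,5,6,7,8,9}:280  {2,3,4,5,6,7,8,9}:560
  start at 0(j): 1260
  start at 2(h): 504
  start at 5(i): 756
sum over floor = 2520

2520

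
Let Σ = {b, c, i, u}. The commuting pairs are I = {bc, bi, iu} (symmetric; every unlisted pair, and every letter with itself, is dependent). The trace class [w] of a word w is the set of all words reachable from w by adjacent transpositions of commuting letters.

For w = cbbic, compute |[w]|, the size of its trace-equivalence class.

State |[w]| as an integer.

0(c) covers ∅
1(b) covers ∅
2(b) covers 1:b
3(i) covers 0:c
4(c) covers 3:i
floor of heap: 0:c, 1:b
completions by unplaced set U, small U first (add the entries for U minus each lowest piece of U):
  |U|=1: {2}:1  {4}:1
  |U|=2: {1,2}:1  {2,4}:2  {3,4}:1
  |U|=3: {0,3,4}:1  {1,2,4}:3  {2,3,4}:3
  start at 0(c): 6
  start at 1(b): 4
sum over floor = 10

10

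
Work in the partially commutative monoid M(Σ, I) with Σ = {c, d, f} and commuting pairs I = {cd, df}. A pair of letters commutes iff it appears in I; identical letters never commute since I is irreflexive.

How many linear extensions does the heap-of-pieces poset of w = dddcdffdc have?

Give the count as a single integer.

drop 0:d onto floor
drop 1:d onto {0:d}
drop 2:d onto {1:d}
drop 3:c onto floor
drop 4:d onto {2:d}
drop 5:f onto {3:c}
drop 6:f onto {5:f}
drop 7:d onto {4:d}
drop 8:c onto {6:f}
ground layer = {0:d, 3:c}
drop-orders for the pieces not yet dropped (sum over which currently-grounded one goes next):
  1 to go: {7} 1  {8} 1
  2 to go: {4,7} 1  {6,8} 1  {7,8} 2
  3 to go: {2,4,7} 1  {4,7,8} 3  {5,6,8} 1  {6,7,8} 3
  4 to go: {1,2,4,7} 1  {2,4,7,8} 4  {3,5,6,8} 1  {4,6,7,8} 6  {5,6,7,8} 4
  5 to go: {0,1,2,4,7} 1  {1,2,4,7,8} 5  {2,4,6,7,8} 10  {3,5,6,7,8} 5  {4,5,6,7,8} 10
  6 to go: {0,1,2,4,7,8} 6  {1,2,4,6,7,8} 15  {2,4,5,6,7,8} 20  {3,4,5,6,7,8} 15
  7 to go: {0,1,2,4,6,7,8} 21  {1,2,4,5,6,7,8} 35  {2,3,4,5,6,7,8} 35
  if 0:d drops first: 70 orders
  if 3:c drops first: 56 orders
heap linearizations: 126

126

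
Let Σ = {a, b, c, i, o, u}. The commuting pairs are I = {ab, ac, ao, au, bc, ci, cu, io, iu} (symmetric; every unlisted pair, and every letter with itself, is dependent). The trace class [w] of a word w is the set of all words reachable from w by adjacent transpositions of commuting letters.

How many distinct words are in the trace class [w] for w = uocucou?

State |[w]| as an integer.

0(u) covers ∅
1(o) covers 0:u
2(c) covers 1:o
3(u) covers 1:o
4(c) covers 2:c
5(o) covers 3:u, 4:c
6(u) covers 5:o
floor of heap: 0:u
completions by unplaced set U, small U first (add the entries for U minus each lowest piece of U):
  |U|=1: {6}:1
  |U|=2: {5,6}:1
  |U|=3: {3,5,6}:1  {4,5,6}:1
  |U|=4: {2,4,5,6}:1  {3,4,5,6}:2
  |U|=5: {2,3,4,5,6}:3
  start at 0(u): 3

3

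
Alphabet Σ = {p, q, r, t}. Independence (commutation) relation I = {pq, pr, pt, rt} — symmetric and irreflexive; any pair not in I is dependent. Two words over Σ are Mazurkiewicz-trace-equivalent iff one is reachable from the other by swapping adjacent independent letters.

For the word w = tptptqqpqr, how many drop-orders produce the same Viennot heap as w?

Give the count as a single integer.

120

piece 0:t — minimal
piece 1:p — minimal
piece 2:t rests on {0:t}
piece 3:p rests on {1:p}
piece 4:t rests on {2:t}
piece 5:q rests on {4:t}
piece 6:q rests on {5:q}
piece 7:p rests on {3:p}
piece 8:q rests on {6:q}
piece 9:r rests on {8:q}
minimal pieces: {0:t, 1:p}
ways to finish when only these pieces remain (= sum over removing one remaining piece with nothing left below it):
  1 left: {7}→1  {9}→1
  2 left: {3,7}→1  {7,9}→2  {8,9}→1
  3 left: {1,3,7}→1  {3,7,9}→3  {6,8,9}→1  {7,8,9}→3
  4 left: {1,3,7,9}→4  {3,7,8,9}→6  {5,6,8,9}→1  {6,7,8,9}→4
  5 left: {1,3,7,8,9}→10  {3,6,7,8,9}→10  {4,5,6,8,9}→1  {5,6,7,8,9}→5
  6 left: {1,3,6,7,8,9}→20  {2,4,5,6,8,9}→1  {3,5,6,7,8,9}→15  {4,5,6,7,8,9}→6
  7 left: {0,2,4,5,6,8,9}→1  {1,3,5,6,7,8,9}→35  {2,4,5,6,7,8,9}→7  {3,4,5,6,7,8,9}→21
  8 left: {0,2,4,5,6,7,8,9}→8  {1,3,4,5,6,7,8,9}→56  {2,3,4,5,6,7,8,9}→28
  placing 0:t first → 84 extensions
  placing 1:p first → 36 extensions
total linear extensions = 120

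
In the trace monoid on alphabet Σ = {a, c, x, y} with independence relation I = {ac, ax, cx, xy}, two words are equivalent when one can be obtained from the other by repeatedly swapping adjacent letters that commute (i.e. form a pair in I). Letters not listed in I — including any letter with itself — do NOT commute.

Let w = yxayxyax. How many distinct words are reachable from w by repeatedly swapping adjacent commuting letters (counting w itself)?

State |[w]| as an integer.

56

0(y) covers ∅
1(x) covers ∅
2(a) covers 0:y
3(y) covers 2:a
4(x) covers 1:x
5(y) covers 3:y
6(a) covers 5:y
7(x) covers 4:x
floor of heap: 0:y, 1:x
completions by unplaced set U, small U first (add the entries for U minus each lowest piece of U):
  |U|=1: {6}:1  {7}:1
  |U|=2: {4,7}:1  {5,6}:1  {6,7}:2
  |U|=3: {1,4,7}:1  {3,5,6}:1  {4,6,7}:3  {5,6,7}:3
  |U|=4: {1,4,6,7}:4  {2,3,5,6}:1  {3,5,6,7}:4  {4,5,6,7}:6
  |U|=5: {0,2,3,5,6}:1  {1,4,5,6,7}:10  {2,3,5,6,7}:5  {3,4,5,6,7}:10
  |U|=6: {0,2,3,5,6,7}:6  {1,3,4,5,6,7}:20  {2,3,4,5,6,7}:15
  start at 0(y): 35
  start at 1(x): 21
sum over floor = 56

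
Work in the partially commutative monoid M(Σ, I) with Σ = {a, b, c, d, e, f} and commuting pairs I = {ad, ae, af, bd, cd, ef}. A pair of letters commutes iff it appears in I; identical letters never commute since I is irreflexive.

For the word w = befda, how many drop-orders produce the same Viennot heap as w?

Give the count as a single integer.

8

drop 0:b onto floor
drop 1:e onto {0:b}
drop 2:f onto {0:b}
drop 3:d onto {1:e, 2:f}
drop 4:a onto {0:b}
ground layer = {0:b}
drop-orders for the pieces not yet dropped (sum over which currently-grounded one goes next):
  1 to go: {3} 1  {4} 1
  2 to go: {1,3} 1  {2,3} 1  {3,4} 2
  3 to go: {1,2,3} 2  {1,3,4} 3  {2,3,4} 3
  if 0:b drops first: 8 orders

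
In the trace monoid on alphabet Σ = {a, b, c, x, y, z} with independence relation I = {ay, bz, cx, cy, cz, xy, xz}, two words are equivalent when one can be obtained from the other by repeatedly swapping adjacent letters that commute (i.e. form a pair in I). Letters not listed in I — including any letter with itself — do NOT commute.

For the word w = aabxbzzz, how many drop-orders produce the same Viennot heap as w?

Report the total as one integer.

#0=a has no predecessor
#1=a depends on [0:a]
#2=b depends on [1:a]
#3=x depends on [2:b]
#4=b depends on [3:x]
#5=z depends on [1:a]
#6=z depends on [5:z]
#7=z depends on [6:z]
sources: [0:a]
N(rest) = Σ N(rest − s) over sources s of rest; N(one piece) = 1:
  size 1 → [4]=1  [7]=1
  size 2 → [3,4]=1  [4,7]=2  [6,7]=1
  size 3 → [2,3,4]=1  [3,4,7]=3  [4,6,7]=3  [5,6,7]=1
  size 4 → [2,3,4,7]=4  [3,4,6,7]=6  [4,5,6,7]=4
  size 5 → [2,3,4,6,7]=10  [3,4,5,6,7]=10
  size 6 → [2,3,4,5,6,7]=20
  first=0(a) contributes 20

20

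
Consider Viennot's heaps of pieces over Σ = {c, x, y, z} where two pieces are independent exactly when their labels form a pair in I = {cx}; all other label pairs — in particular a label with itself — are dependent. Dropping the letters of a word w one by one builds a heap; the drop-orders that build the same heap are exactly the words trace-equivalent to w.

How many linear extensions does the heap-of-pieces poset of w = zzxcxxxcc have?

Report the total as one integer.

35

#0=z has no predecessor
#1=z depends on [0:z]
#2=x depends on [1:z]
#3=c depends on [1:z]
#4=x depends on [2:x]
#5=x depends on [4:x]
#6=x depends on [5:x]
#7=c depends on [3:c]
#8=c depends on [7:c]
sources: [0:z]
N(rest) = Σ N(rest − s) over sources s of rest; N(one piece) = 1:
  size 1 → [6]=1  [8]=1
  size 2 → [5,6]=1  [6,8]=2  [7,8]=1
  size 3 → [3,7,8]=1  [4,5,6]=1  [5,6,8]=3  [6,7,8]=3
  size 4 → [2,4,5,6]=1  [3,6,7,8]=4  [4,5,6,8]=4  [5,6,7,8]=6
  size 5 → [2,4,5,6,8]=5  [3,5,6,7,8]=10  [4,5,6,7,8]=10
  size 6 → [2,4,5,6,7,8]=15  [3,4,5,6,7,8]=20
  size 7 → [2,3,4,5,6,7,8]=35
  first=0(z) contributes 35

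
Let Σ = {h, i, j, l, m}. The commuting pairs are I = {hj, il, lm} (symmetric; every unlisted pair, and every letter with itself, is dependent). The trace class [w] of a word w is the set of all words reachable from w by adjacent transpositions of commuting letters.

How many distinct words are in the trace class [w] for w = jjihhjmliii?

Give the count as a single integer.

piece 0:j — minimal
piece 1:j rests on {0:j}
piece 2:i rests on {1:j}
piece 3:h rests on {2:i}
piece 4:h rests on {3:h}
piece 5:j rests on {2:i}
piece 6:m rests on {4:h, 5:j}
piece 7:l rests on {4:h, 5:j}
piece 8:i rests on {6:m}
piece 9:i rests on {8:i}
piece 10:i rests on {9:i}
minimal pieces: {0:j}
ways to finish when only these pieces remain (= sum over removing one remaining piece with nothing left below it):
  1 left: {7}→1  {10}→1
  2 left: {7,10}→2  {9,10}→1
  3 left: {7,9,10}→3  {8,9,10}→1
  4 left: {6,8,9,10}→1  {7,8,9,10}→4
  5 left: {6,7,8,9,10}→5
  6 left: {4,6,7,8,9,10}→5  {5,6,7,8,9,10}→5
  7 left: {3,4,6,7,8,9,10}→5  {4,5,6,7,8,9,10}→10
  8 left: {3,4,5,6,7,8,9,10}→15
  9 left: {2,3,4,5,6,7,8,9,10}→15
  placing 0:j first → 15 extensions

15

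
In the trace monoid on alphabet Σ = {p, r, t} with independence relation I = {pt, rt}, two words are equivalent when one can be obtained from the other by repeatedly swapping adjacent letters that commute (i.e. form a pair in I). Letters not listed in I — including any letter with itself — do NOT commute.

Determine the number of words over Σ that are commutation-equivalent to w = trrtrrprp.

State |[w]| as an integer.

36

0(t) covers ∅
1(r) covers ∅
2(r) covers 1:r
3(t) covers 0:t
4(r) covers 2:r
5(r) covers 4:r
6(p) covers 5:r
7(r) covers 6:p
8(p) covers 7:r
floor of heap: 0:t, 1:r
completions by unplaced set U, small U first (add the entries for U minus each lowest piece of U):
  |U|=1: {3}:1  {8}:1
  |U|=2: {0,3}:1  {3,8}:2  {7,8}:1
  |U|=3: {0,3,8}:3  {3,7,8}:3  {6,7,8}:1
  |U|=4: {0,3,7,8}:6  {3,6,7,8}:4  {5,6,7,8}:1
  |U|=5: {0,3,6,7,8}:10  {3,5,6,7,8}:5  {4,5,6,7,8}:1
  |U|=6: {0,3,5,6,7,8}:15  {2,4,5,6,7,8}:1  {3,4,5,6,7,8}:6
  |U|=7: {0,3,4,5,6,7,8}:21  {1,2,4,5,6,7,8}:1  {2,3,4,5,6,7,8}:7
  start at 0(t): 8
  start at 1(r): 28
sum over floor = 36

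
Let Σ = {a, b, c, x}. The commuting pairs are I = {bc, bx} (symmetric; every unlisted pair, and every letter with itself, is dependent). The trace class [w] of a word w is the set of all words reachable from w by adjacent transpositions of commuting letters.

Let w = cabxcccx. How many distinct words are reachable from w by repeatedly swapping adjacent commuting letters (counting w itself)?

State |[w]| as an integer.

drop 0:c onto floor
drop 1:a onto {0:c}
drop 2:b onto {1:a}
drop 3:x onto {1:a}
drop 4:c onto {3:x}
drop 5:c onto {4:c}
drop 6:c onto {5:c}
drop 7:x onto {6:c}
ground layer = {0:c}
drop-orders for the pieces not yet dropped (sum over which currently-grounded one goes next):
  1 to go: {2} 1  {7} 1
  2 to go: {2,7} 2  {6,7} 1
  3 to go: {2,6,7} 3  {5,6,7} 1
  4 to go: {2,5,6,7} 4  {4,5,6,7} 1
  5 to go: {2,4,5,6,7} 5  {3,4,5,6,7} 1
  6 to go: {2,3,4,5,6,7} 6
  if 0:c drops first: 6 orders

6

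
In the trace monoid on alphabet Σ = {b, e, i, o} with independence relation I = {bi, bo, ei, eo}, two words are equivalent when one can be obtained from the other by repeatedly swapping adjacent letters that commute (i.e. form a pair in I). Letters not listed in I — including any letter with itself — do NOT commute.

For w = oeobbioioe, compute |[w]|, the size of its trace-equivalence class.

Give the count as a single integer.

piece 0:o — minimal
piece 1:e — minimal
piece 2:o rests on {0:o}
piece 3:b rests on {1:e}
piece 4:b rests on {3:b}
piece 5:i rests on {2:o}
piece 6:o rests on {5:i}
piece 7:i rests on {6:o}
piece 8:o rests on {7:i}
piece 9:e rests on {4:b}
minimal pieces: {0:o, 1:e}
ways to finish when only these pieces remain (= sum over removing one remaining piece with nothing left below it):
  1 left: {8}→1  {9}→1
  2 left: {4,9}→1  {7,8}→1  {8,9}→2
  3 left: {3,4,9}→1  {4,8,9}→3  {6,7,8}→1  {7,8,9}→3
  4 left: {1,3,4,9}→1  {3,4,8,9}→4  {4,7,8,9}→6  {5,6,7,8}→1  {6,7,8,9}→4
  5 left: {1,3,4,8,9}→5  {2,5,6,7,8}→1  {3,4,7,8,9}→10  {4,6,7,8,9}→10  {5,6,7,8,9}→5
  6 left: {0,2,5,6,7,8}→1  {1,3,4,7,8,9}→15  {2,5,6,7,8,9}→6  {3,4,6,7,8,9}→20  {4,5,6,7,8,9}→15
  7 left: {0,2,5,6,7,8,9}→7  {1,3,4,6,7,8,9}→35  {2,4,5,6,7,8,9}→21  {3,4,5,6,7,8,9}→35
  8 left: {0,2,4,5,6,7,8,9}→28  {1,3,4,5,6,7,8,9}→70  {2,3,4,5,6,7,8,9}→56
  placing 0:o first → 126 extensions
  placing 1:e first → 84 extensions
total linear extensions = 210

210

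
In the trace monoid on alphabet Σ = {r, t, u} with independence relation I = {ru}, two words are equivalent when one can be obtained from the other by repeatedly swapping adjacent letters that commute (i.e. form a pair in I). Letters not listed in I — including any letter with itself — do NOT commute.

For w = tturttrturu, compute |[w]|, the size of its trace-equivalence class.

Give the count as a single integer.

drop 0:t onto floor
drop 1:t onto {0:t}
drop 2:u onto {1:t}
drop 3:r onto {1:t}
drop 4:t onto {2:u, 3:r}
drop 5:t onto {4:t}
drop 6:r onto {5:t}
drop 7:t onto {6:r}
drop 8:u onto {7:t}
drop 9:r onto {7:t}
drop 10:u onto {8:u}
ground layer = {0:t}
drop-orders for the pieces not yet dropped (sum over which currently-grounded one goes next):
  1 to go: {9} 1  {10} 1
  2 to go: {8,10} 1  {9,10} 2
  3 to go: {8,9,10} 3
  4 to go: {7,8,9,10} 3
  5 to go: {6,7,8,9,10} 3
  6 to go: {5,6,7,8,9,10} 3
  7 to go: {4,5,6,7,8,9,10} 3
  8 to go: {2,4,5,6,7,8,9,10} 3  {3,4,5,6,7,8,9,10} 3
  9 to go: {2,3,4,5,6,7,8,9,10} 6
  if 0:t drops first: 6 orders

6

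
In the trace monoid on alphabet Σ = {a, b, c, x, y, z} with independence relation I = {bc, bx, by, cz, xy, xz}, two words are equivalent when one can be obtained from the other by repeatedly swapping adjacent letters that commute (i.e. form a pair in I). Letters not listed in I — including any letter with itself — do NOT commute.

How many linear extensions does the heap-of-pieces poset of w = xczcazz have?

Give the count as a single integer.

0(x) covers ∅
1(c) covers 0:x
2(z) covers ∅
3(c) covers 1:c
4(a) covers 2:z, 3:c
5(z) covers 4:a
6(z) covers 5:z
floor of heap: 0:x, 2:z
completions by unplaced set U, small U first (add the entries for U minus each lowest piece of U):
  |U|=1: {6}:1
  |U|=2: {5,6}:1
  |U|=3: {4,5,6}:1
  |U|=4: {2,4,5,6}:1  {3,4,5,6}:1
  |U|=5: {1,3,4,5,6}:1  {2,3,4,5,6}:2
  start at 0(x): 3
  start at 2(z): 1
sum over floor = 4

4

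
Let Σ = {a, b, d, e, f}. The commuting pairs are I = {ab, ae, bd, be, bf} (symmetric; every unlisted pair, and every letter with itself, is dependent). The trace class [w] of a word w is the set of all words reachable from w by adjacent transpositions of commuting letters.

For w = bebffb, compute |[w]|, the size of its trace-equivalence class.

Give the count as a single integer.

20

drop 0:b onto floor
drop 1:e onto floor
drop 2:b onto {0:b}
drop 3:f onto {1:e}
drop 4:f onto {3:f}
drop 5:b onto {2:b}
ground layer = {0:b, 1:e}
drop-orders for the pieces not yet dropped (sum over which currently-grounded one goes next):
  1 to go: {4} 1  {5} 1
  2 to go: {2,5} 1  {3,4} 1  {4,5} 2
  3 to go: {0,2,5} 1  {1,3,4} 1  {2,4,5} 3  {3,4,5} 3
  4 to go: {0,2,4,5} 4  {1,3,4,5} 4  {2,3,4,5} 6
  if 0:b drops first: 10 orders
  if 1:e drops first: 10 orders
heap linearizations: 20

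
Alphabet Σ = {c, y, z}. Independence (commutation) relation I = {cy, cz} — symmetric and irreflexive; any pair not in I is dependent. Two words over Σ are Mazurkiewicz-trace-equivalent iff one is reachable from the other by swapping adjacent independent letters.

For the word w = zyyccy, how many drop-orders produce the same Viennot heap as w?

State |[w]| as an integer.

piece 0:z — minimal
piece 1:y rests on {0:z}
piece 2:y rests on {1:y}
piece 3:c — minimal
piece 4:c rests on {3:c}
piece 5:y rests on {2:y}
minimal pieces: {0:z, 3:c}
ways to finish when only these pieces remain (= sum over removing one remaining piece with nothing left below it):
  1 left: {4}→1  {5}→1
  2 left: {2,5}→1  {3,4}→1  {4,5}→2
  3 left: {1,2,5}→1  {2,4,5}→3  {3,4,5}→3
  4 left: {0,1,2,5}→1  {1,2,4,5}→4  {2,3,4,5}→6
  placing 0:z first → 10 extensions
  placing 3:c first → 5 extensions
total linear extensions = 15

15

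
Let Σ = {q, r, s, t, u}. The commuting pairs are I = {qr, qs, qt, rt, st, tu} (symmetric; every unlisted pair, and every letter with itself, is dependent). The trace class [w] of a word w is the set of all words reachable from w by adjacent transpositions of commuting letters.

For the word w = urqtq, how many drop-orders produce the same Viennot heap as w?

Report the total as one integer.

drop 0:u onto floor
drop 1:r onto {0:u}
drop 2:q onto {0:u}
drop 3:t onto floor
drop 4:q onto {2:q}
ground layer = {0:u, 3:t}
drop-orders for the pieces not yet dropped (sum over which currently-grounded one goes next):
  1 to go: {1} 1  {3} 1  {4} 1
  2 to go: {1,3} 2  {1,4} 2  {2,4} 1  {3,4} 2
  3 to go: {1,2,4} 3  {1,3,4} 6  {2,3,4} 3
  if 0:u drops first: 12 orders
  if 3:t drops first: 3 orders
heap linearizations: 15

15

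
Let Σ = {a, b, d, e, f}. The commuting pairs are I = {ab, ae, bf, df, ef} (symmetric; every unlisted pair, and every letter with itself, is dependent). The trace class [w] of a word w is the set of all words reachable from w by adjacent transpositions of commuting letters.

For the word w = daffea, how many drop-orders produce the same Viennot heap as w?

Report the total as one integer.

piece 0:d — minimal
piece 1:a rests on {0:d}
piece 2:f rests on {1:a}
piece 3:f rests on {2:f}
piece 4:e rests on {0:d}
piece 5:a rests on {3:f}
minimal pieces: {0:d}
ways to finish when only these pieces remain (= sum over removing one remaining piece with nothing left below it):
  1 left: {4}→1  {5}→1
  2 left: {3,5}→1  {4,5}→2
  3 left: {2,3,5}→1  {3,4,5}→3
  4 left: {1,2,3,5}→1  {2,3,4,5}→4
  placing 0:d first → 5 extensions

5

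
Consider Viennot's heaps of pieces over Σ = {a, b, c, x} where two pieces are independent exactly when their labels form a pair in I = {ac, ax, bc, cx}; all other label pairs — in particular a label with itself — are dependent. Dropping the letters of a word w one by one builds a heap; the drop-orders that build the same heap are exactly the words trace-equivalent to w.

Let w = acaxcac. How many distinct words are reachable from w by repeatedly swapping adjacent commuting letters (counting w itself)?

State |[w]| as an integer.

140

drop 0:a onto floor
drop 1:c onto floor
drop 2:a onto {0:a}
drop 3:x onto floor
drop 4:c onto {1:c}
drop 5:a onto {2:a}
drop 6:c onto {4:c}
ground layer = {0:a, 1:c, 3:x}
drop-orders for the pieces not yet dropped (sum over which currently-grounded one goes next):
  1 to go: {3} 1  {5} 1  {6} 1
  2 to go: {2,5} 1  {3,5} 2  {3,6} 2  {4,6} 1  {5,6} 2
  3 to go: {0,2,5} 1  {1,4,6} 1  {2,3,5} 3  {2,5,6} 3  {3,4,6} 3  {3,5,6} 6  {4,5,6} 3
  4 to go: {0,2,3,5} 4  {0,2,5,6} 4  {1,3,4,6} 4  {1,4,5,6} 4  {2,3,5,6} 12  {2,4,5,6} 6  {3,4,5,6} 12
  5 to go: {0,2,3,5,6} 20  {0,2,4,5,6} 10  {1,2,4,5,6} 10  {1,3,4,5,6} 20  {2,3,4,5,6} 30
  if 0:a drops first: 60 orders
  if 1:c drops first: 60 orders
  if 3:x drops first: 20 orders
heap linearizations: 140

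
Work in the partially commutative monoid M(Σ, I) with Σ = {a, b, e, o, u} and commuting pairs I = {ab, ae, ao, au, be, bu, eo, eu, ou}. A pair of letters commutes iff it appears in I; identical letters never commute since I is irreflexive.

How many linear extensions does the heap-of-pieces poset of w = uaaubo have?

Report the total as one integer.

90

drop 0:u onto floor
drop 1:a onto floor
drop 2:a onto {1:a}
drop 3:u onto {0:u}
drop 4:b onto floor
drop 5:o onto {4:b}
ground layer = {0:u, 1:a, 4:b}
drop-orders for the pieces not yet dropped (sum over which currently-grounded one goes next):
  1 to go: {2} 1  {3} 1  {5} 1
  2 to go: {0,3} 1  {1,2} 1  {2,3} 2  {2,5} 2  {3,5} 2  {4,5} 1
  3 to go: {0,2,3} 3  {0,3,5} 3  {1,2,3} 3  {1,2,5} 3  {2,3,5} 6  {2,4,5} 3  {3,4,5} 3
  4 to go: {0,1,2,3} 6  {0,2,3,5} 12  {0,3,4,5} 6  {1,2,3,5} 12  {1,2,4,5} 6  {2,3,4,5} 12
  if 0:u drops first: 30 orders
  if 1:a drops first: 30 orders
  if 4:b drops first: 30 orders
heap linearizations: 90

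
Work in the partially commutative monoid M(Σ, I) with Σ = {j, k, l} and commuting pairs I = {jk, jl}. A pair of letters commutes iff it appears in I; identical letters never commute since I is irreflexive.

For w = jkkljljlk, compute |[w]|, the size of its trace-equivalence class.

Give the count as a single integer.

84

0(j) covers ∅
1(k) covers ∅
2(k) covers 1:k
3(l) covers 2:k
4(j) covers 0:j
5(l) covers 3:l
6(j) covers 4:j
7(l) covers 5:l
8(k) covers 7:l
floor of heap: 0:j, 1:k
completions by unplaced set U, small U first (add the entries for U minus each lowest piece of U):
  |U|=1: {6}:1  {8}:1
  |U|=2: {4,6}:1  {6,8}:2  {7,8}:1
  |U|=3: {0,4,6}:1  {4,6,8}:3  {5,7,8}:1  {6,7,8}:3
  |U|=4: {0,4,6,8}:4  {3,5,7,8}:1  {4,6,7,8}:6  {5,6,7,8}:4
  |U|=5: {0,4,6,7,8}:10  {2,3,5,7,8}:1  {3,5,6,7,8}:5  {4,5,6,7,8}:10
  |U|=6: {0,4,5,6,7,8}:20  {1,2,3,5,7,8}:1  {2,3,5,6,7,8}:6  {3,4,5,6,7,8}:15
  |U|=7: {0,3,4,5,6,7,8}:35  {1,2,3,5,6,7,8}:7  {2,3,4,5,6,7,8}:21
  start at 0(j): 28
  start at 1(k): 56
sum over floor = 84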